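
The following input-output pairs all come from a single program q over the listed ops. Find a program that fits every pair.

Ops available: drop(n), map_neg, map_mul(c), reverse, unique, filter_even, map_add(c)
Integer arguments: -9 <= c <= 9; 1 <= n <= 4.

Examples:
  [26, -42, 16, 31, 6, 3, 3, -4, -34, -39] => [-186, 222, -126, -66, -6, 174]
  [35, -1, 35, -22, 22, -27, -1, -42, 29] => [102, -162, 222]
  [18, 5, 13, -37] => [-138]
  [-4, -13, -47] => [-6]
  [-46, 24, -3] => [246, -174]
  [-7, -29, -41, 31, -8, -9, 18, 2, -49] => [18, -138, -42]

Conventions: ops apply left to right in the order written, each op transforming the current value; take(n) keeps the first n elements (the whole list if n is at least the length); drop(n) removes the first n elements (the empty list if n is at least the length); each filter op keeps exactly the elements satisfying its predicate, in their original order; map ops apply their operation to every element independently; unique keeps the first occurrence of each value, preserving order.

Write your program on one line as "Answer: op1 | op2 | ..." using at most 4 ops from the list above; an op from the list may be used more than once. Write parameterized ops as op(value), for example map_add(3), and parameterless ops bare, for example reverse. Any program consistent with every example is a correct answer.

filter_even | map_add(5) | map_neg | map_mul(6)

Check, running the answer program on each example:
  [26, -42, 16, 31, 6, 3, 3, -4, -34, -39] -> [26, -42, 16, 6, -4, -34] -> [31, -37, 21, 11, 1, -29] -> [-31, 37, -21, -11, -1, 29] -> [-186, 222, -126, -66, -6, 174]
  [35, -1, 35, -22, 22, -27, -1, -42, 29] -> [-22, 22, -42] -> [-17, 27, -37] -> [17, -27, 37] -> [102, -162, 222]
  [18, 5, 13, -37] -> [18] -> [23] -> [-23] -> [-138]
  [-4, -13, -47] -> [-4] -> [1] -> [-1] -> [-6]
  [-46, 24, -3] -> [-46, 24] -> [-41, 29] -> [41, -29] -> [246, -174]
  [-7, -29, -41, 31, -8, -9, 18, 2, -49] -> [-8, 18, 2] -> [-3, 23, 7] -> [3, -23, -7] -> [18, -138, -42]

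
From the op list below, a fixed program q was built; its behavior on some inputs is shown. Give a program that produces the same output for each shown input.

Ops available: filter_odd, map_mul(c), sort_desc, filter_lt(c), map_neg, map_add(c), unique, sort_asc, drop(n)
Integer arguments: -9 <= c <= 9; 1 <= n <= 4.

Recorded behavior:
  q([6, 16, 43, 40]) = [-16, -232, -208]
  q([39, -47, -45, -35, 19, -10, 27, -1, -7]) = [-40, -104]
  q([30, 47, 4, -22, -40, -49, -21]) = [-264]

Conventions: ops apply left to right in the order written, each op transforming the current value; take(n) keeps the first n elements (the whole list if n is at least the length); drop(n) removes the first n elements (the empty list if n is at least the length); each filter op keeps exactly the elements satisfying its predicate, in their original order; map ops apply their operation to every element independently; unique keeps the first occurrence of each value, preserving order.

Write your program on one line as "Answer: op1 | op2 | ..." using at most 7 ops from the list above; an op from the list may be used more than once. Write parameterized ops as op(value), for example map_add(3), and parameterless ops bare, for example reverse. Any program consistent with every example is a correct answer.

map_neg | map_add(6) | drop(1) | map_add(8) | filter_lt(-1) | map_mul(8)

Check, running the answer program on each example:
  [6, 16, 43, 40] -> [-6, -16, -43, -40] -> [0, -10, -37, -34] -> [-10, -37, -34] -> [-2, -29, -26] -> [-2, -29, -26] -> [-16, -232, -208]
  [39, -47, -45, -35, 19, -10, 27, -1, -7] -> [-39, 47, 45, 35, -19, 10, -27, 1, 7] -> [-33, 53, 51, 41, -13, 16, -21, 7, 13] -> [53, 51, 41, -13, 16, -21, 7, 13] -> [61, 59, 49, -5, 24, -13, 15, 21] -> [-5, -13] -> [-40, -104]
  [30, 47, 4, -22, -40, -49, -21] -> [-30, -47, -4, 22, 40, 49, 21] -> [-24, -41, 2, 28, 46, 55, 27] -> [-41, 2, 28, 46, 55, 27] -> [-33, 10, 36, 54, 63, 35] -> [-33] -> [-264]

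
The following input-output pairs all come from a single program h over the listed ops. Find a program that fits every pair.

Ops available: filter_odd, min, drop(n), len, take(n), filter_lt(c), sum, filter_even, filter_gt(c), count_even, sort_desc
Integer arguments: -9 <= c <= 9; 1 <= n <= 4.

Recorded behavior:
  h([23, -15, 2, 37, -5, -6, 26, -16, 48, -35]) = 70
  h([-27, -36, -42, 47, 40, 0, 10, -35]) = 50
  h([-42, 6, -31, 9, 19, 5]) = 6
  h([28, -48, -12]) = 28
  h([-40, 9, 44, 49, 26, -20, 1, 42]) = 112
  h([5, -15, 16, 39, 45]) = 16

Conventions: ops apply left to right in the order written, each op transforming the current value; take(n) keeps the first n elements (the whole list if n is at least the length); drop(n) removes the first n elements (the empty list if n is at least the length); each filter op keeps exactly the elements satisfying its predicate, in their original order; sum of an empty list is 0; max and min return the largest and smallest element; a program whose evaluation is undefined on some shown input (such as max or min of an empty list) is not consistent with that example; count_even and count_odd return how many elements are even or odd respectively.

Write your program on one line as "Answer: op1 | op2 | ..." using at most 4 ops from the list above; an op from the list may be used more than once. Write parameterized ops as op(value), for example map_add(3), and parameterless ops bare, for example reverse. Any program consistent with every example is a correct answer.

filter_gt(-7) | filter_even | sum

Check, running the answer program on each example:
  [23, -15, 2, 37, -5, -6, 26, -16, 48, -35] -> [23, 2, 37, -5, -6, 26, 48] -> [2, -6, 26, 48] -> 70
  [-27, -36, -42, 47, 40, 0, 10, -35] -> [47, 40, 0, 10] -> [40, 0, 10] -> 50
  [-42, 6, -31, 9, 19, 5] -> [6, 9, 19, 5] -> [6] -> 6
  [28, -48, -12] -> [28] -> [28] -> 28
  [-40, 9, 44, 49, 26, -20, 1, 42] -> [9, 44, 49, 26, 1, 42] -> [44, 26, 42] -> 112
  [5, -15, 16, 39, 45] -> [5, 16, 39, 45] -> [16] -> 16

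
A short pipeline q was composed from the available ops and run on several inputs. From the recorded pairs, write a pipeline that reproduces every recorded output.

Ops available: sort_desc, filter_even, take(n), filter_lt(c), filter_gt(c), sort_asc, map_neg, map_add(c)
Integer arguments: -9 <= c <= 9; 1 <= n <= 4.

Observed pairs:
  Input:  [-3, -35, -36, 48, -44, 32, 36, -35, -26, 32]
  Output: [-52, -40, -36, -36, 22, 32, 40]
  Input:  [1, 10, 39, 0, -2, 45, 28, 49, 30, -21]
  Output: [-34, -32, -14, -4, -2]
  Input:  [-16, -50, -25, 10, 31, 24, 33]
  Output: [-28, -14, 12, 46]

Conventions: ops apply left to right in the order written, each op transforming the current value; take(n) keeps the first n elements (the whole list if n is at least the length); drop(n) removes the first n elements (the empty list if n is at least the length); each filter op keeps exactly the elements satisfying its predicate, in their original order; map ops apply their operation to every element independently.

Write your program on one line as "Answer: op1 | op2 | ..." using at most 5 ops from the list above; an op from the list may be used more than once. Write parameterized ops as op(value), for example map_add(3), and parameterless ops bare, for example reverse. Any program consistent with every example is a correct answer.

map_add(4) | filter_even | map_neg | sort_asc

Check, running the answer program on each example:
  [-3, -35, -36, 48, -44, 32, 36, -35, -26, 32] -> [1, -31, -32, 52, -40, 36, 40, -31, -22, 36] -> [-32, 52, -40, 36, 40, -22, 36] -> [32, -52, 40, -36, -40, 22, -36] -> [-52, -40, -36, -36, 22, 32, 40]
  [1, 10, 39, 0, -2, 45, 28, 49, 30, -21] -> [5, 14, 43, 4, 2, 49, 32, 53, 34, -17] -> [14, 4, 2, 32, 34] -> [-14, -4, -2, -32, -34] -> [-34, -32, -14, -4, -2]
  [-16, -50, -25, 10, 31, 24, 33] -> [-12, -46, -21, 14, 35, 28, 37] -> [-12, -46, 14, 28] -> [12, 46, -14, -28] -> [-28, -14, 12, 46]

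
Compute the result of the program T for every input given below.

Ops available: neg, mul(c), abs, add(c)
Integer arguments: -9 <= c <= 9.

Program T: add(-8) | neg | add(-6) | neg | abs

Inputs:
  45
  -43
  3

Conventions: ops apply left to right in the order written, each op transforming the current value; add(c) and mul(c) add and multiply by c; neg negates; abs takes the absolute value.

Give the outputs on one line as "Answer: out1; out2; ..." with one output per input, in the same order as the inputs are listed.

43; 45; 1

Execution, op by op:
  45 -> 37 -> -37 -> -43 -> 43 -> 43
  -43 -> -51 -> 51 -> 45 -> -45 -> 45
  3 -> -5 -> 5 -> -1 -> 1 -> 1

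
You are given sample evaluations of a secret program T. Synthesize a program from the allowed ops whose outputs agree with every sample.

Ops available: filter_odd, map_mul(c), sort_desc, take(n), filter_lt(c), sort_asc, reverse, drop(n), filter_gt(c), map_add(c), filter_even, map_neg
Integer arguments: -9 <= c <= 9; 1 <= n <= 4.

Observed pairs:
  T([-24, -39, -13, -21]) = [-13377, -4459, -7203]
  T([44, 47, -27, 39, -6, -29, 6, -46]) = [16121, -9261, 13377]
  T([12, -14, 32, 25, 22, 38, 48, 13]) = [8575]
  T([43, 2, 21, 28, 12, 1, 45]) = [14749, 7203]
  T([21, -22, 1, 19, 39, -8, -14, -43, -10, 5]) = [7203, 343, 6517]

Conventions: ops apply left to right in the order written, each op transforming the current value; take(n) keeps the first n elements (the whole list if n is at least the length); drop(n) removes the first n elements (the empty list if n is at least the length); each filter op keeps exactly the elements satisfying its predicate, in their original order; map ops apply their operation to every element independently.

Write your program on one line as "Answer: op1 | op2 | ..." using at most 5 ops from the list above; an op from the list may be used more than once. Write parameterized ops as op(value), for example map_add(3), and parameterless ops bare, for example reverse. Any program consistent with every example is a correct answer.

map_mul(-7) | map_mul(7) | map_mul(-7) | take(4) | filter_odd

Check, running the answer program on each example:
  [-24, -39, -13, -21] -> [168, 273, 91, 147] -> [1176, 1911, 637, 1029] -> [-8232, -13377, -4459, -7203] -> [-8232, -13377, -4459, -7203] -> [-13377, -4459, -7203]
  [44, 47, -27, 39, -6, -29, 6, -46] -> [-308, -329, 189, -273, 42, 203, -42, 322] -> [-2156, -2303, 1323, -1911, 294, 1421, -294, 2254] -> [15092, 16121, -9261, 13377, -2058, -9947, 2058, -15778] -> [15092, 16121, -9261, 13377] -> [16121, -9261, 13377]
  [12, -14, 32, 25, 22, 38, 48, 13] -> [-84, 98, -224, -175, -154, -266, -336, -91] -> [-588, 686, -1568, -1225, -1078, -1862, -2352, -637] -> [4116, -4802, 10976, 8575, 7546, 13034, 16464, 4459] -> [4116, -4802, 10976, 8575] -> [8575]
  [43, 2, 21, 28, 12, 1, 45] -> [-301, -14, -147, -196, -84, -7, -315] -> [-2107, -98, -1029, -1372, -588, -49, -2205] -> [14749, 686, 7203, 9604, 4116, 343, 15435] -> [14749, 686, 7203, 9604] -> [14749, 7203]
  [21, -22, 1, 19, 39, -8, -14, -43, -10, 5] -> [-147, 154, -7, -133, -273, 56, 98, 301, 70, -35] -> [-1029, 1078, -49, -931, -1911, 392, 686, 2107, 490, -245] -> [7203, -7546, 343, 6517, 13377, -2744, -4802, -14749, -3430, 1715] -> [7203, -7546, 343, 6517] -> [7203, 343, 6517]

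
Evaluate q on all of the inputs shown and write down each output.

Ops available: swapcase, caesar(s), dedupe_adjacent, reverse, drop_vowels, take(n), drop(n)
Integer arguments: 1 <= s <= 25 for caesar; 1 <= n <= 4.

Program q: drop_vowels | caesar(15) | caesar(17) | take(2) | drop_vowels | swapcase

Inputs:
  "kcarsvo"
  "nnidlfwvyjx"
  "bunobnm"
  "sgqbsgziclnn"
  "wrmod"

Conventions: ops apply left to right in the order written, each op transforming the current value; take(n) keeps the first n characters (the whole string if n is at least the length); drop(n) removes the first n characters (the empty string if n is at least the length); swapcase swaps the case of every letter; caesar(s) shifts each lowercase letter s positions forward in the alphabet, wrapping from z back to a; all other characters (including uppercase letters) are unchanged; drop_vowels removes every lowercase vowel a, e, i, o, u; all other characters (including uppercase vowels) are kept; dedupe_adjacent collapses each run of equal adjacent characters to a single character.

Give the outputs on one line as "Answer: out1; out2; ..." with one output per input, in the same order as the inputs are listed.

Execution, op by op:
  "kcarsvo" -> "kcrsv" -> "zrghk" -> "qixyb" -> "qi" -> "q" -> "Q"
  "nnidlfwvyjx" -> "nndlfwvyjx" -> "ccsaulknym" -> "ttjrlcbepd" -> "tt" -> "tt" -> "TT"
  "bunobnm" -> "bnbnm" -> "qcqcb" -> "hthts" -> "ht" -> "ht" -> "HT"
  "sgqbsgziclnn" -> "sgqbsgzclnn" -> "hvfqhvoracc" -> "ymwhymfirtt" -> "ym" -> "ym" -> "YM"
  "wrmod" -> "wrmd" -> "lgbs" -> "cxsj" -> "cx" -> "cx" -> "CX"

"Q"; "TT"; "HT"; "YM"; "CX"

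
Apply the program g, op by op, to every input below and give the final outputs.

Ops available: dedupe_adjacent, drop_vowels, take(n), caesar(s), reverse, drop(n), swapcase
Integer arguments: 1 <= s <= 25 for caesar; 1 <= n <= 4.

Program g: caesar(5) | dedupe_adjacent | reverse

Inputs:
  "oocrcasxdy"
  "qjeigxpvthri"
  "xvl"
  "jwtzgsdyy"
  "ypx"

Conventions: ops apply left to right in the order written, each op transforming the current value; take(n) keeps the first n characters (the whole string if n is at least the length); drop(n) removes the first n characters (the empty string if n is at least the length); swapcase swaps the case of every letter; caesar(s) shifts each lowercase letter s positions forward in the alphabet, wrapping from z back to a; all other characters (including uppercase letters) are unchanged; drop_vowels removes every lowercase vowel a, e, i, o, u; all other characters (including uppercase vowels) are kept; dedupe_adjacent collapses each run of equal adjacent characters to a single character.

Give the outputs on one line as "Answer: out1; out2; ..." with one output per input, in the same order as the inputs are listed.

Execution, op by op:
  "oocrcasxdy" -> "tthwhfxcid" -> "thwhfxcid" -> "dicxfhwht"
  "qjeigxpvthri" -> "vojnlcuaymwn" -> "vojnlcuaymwn" -> "nwmyauclnjov"
  "xvl" -> "caq" -> "caq" -> "qac"
  "jwtzgsdyy" -> "obyelxidd" -> "obyelxid" -> "dixleybo"
  "ypx" -> "duc" -> "duc" -> "cud"

"dicxfhwht"; "nwmyauclnjov"; "qac"; "dixleybo"; "cud"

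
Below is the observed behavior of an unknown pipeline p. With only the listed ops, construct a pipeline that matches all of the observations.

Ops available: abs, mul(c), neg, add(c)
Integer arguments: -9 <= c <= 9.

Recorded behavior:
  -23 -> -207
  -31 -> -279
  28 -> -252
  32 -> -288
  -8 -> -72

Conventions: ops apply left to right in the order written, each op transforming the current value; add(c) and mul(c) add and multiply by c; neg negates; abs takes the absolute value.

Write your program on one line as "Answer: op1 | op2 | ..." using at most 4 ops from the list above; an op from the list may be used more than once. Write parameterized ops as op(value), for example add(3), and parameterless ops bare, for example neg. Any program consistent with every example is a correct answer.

abs | mul(-1) | mul(9)

Check, running the answer program on each example:
  -23 -> 23 -> -23 -> -207
  -31 -> 31 -> -31 -> -279
  28 -> 28 -> -28 -> -252
  32 -> 32 -> -32 -> -288
  -8 -> 8 -> -8 -> -72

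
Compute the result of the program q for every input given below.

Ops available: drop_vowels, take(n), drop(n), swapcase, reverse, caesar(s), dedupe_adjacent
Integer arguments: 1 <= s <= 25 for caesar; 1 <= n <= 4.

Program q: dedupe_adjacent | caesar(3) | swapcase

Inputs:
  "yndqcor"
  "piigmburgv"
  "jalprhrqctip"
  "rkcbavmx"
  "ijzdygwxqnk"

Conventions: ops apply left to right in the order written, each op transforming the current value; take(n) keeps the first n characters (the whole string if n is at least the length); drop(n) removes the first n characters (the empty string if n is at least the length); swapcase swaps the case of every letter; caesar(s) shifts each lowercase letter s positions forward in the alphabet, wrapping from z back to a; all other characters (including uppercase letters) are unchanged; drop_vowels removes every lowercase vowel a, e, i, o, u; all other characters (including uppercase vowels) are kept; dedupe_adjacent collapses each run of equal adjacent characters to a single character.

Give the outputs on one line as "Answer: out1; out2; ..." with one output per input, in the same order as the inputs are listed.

Execution, op by op:
  "yndqcor" -> "yndqcor" -> "bqgtfru" -> "BQGTFRU"
  "piigmburgv" -> "pigmburgv" -> "sljpexujy" -> "SLJPEXUJY"
  "jalprhrqctip" -> "jalprhrqctip" -> "mdosukutfwls" -> "MDOSUKUTFWLS"
  "rkcbavmx" -> "rkcbavmx" -> "unfedypa" -> "UNFEDYPA"
  "ijzdygwxqnk" -> "ijzdygwxqnk" -> "lmcgbjzatqn" -> "LMCGBJZATQN"

"BQGTFRU"; "SLJPEXUJY"; "MDOSUKUTFWLS"; "UNFEDYPA"; "LMCGBJZATQN"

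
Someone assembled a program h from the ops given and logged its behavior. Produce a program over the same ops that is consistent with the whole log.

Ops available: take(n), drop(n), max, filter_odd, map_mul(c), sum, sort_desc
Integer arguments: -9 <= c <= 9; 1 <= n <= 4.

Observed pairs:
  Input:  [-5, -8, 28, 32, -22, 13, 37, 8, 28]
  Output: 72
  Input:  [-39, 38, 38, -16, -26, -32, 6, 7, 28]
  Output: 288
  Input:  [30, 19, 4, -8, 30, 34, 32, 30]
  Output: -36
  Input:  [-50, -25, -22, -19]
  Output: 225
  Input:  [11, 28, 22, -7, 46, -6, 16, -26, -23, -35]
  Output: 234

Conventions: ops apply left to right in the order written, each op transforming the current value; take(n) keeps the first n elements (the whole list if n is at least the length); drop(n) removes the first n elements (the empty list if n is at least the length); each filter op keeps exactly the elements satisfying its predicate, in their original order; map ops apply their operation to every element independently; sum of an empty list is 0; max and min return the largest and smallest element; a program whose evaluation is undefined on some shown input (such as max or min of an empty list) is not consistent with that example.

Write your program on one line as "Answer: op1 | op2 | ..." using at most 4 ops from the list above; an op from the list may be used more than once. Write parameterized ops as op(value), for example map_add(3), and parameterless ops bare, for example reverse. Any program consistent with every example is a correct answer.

map_mul(-9) | sort_desc | drop(1) | max

Check, running the answer program on each example:
  [-5, -8, 28, 32, -22, 13, 37, 8, 28] -> [45, 72, -252, -288, 198, -117, -333, -72, -252] -> [198, 72, 45, -72, -117, -252, -252, -288, -333] -> [72, 45, -72, -117, -252, -252, -288, -333] -> 72
  [-39, 38, 38, -16, -26, -32, 6, 7, 28] -> [351, -342, -342, 144, 234, 288, -54, -63, -252] -> [351, 288, 234, 144, -54, -63, -252, -342, -342] -> [288, 234, 144, -54, -63, -252, -342, -342] -> 288
  [30, 19, 4, -8, 30, 34, 32, 30] -> [-270, -171, -36, 72, -270, -306, -288, -270] -> [72, -36, -171, -270, -270, -270, -288, -306] -> [-36, -171, -270, -270, -270, -288, -306] -> -36
  [-50, -25, -22, -19] -> [450, 225, 198, 171] -> [450, 225, 198, 171] -> [225, 198, 171] -> 225
  [11, 28, 22, -7, 46, -6, 16, -26, -23, -35] -> [-99, -252, -198, 63, -414, 54, -144, 234, 207, 315] -> [315, 234, 207, 63, 54, -99, -144, -198, -252, -414] -> [234, 207, 63, 54, -99, -144, -198, -252, -414] -> 234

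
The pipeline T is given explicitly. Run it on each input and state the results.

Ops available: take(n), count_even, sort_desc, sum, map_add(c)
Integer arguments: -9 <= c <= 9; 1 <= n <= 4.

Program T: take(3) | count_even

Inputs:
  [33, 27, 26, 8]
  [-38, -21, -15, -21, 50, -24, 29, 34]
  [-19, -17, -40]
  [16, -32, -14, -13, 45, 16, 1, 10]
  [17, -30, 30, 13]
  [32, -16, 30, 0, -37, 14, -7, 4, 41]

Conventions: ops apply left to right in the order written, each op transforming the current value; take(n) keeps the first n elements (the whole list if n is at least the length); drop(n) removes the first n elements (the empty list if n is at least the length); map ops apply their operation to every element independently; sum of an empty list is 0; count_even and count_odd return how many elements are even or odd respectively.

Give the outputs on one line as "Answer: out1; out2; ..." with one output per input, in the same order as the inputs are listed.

Execution, op by op:
  [33, 27, 26, 8] -> [33, 27, 26] -> 1
  [-38, -21, -15, -21, 50, -24, 29, 34] -> [-38, -21, -15] -> 1
  [-19, -17, -40] -> [-19, -17, -40] -> 1
  [16, -32, -14, -13, 45, 16, 1, 10] -> [16, -32, -14] -> 3
  [17, -30, 30, 13] -> [17, -30, 30] -> 2
  [32, -16, 30, 0, -37, 14, -7, 4, 41] -> [32, -16, 30] -> 3

1; 1; 1; 3; 2; 3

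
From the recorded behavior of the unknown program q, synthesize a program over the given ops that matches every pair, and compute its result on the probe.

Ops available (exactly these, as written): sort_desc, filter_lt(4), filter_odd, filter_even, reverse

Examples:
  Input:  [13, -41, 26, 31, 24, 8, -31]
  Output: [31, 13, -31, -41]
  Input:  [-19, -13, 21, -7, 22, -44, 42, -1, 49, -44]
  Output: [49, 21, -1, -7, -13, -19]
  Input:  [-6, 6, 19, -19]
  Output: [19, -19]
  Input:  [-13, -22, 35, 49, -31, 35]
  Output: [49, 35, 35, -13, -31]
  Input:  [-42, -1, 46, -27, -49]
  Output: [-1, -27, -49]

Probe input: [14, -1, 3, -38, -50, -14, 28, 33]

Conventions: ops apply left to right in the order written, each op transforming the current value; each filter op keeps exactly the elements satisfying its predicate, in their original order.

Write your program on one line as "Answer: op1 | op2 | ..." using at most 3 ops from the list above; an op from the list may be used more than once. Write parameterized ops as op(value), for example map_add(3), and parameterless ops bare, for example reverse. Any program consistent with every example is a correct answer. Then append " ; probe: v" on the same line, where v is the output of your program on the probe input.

filter_odd | reverse | sort_desc ; probe: [33, 3, -1]

Check, running the answer program on each example:
  [13, -41, 26, 31, 24, 8, -31] -> [13, -41, 31, -31] -> [-31, 31, -41, 13] -> [31, 13, -31, -41]
  [-19, -13, 21, -7, 22, -44, 42, -1, 49, -44] -> [-19, -13, 21, -7, -1, 49] -> [49, -1, -7, 21, -13, -19] -> [49, 21, -1, -7, -13, -19]
  [-6, 6, 19, -19] -> [19, -19] -> [-19, 19] -> [19, -19]
  [-13, -22, 35, 49, -31, 35] -> [-13, 35, 49, -31, 35] -> [35, -31, 49, 35, -13] -> [49, 35, 35, -13, -31]
  [-42, -1, 46, -27, -49] -> [-1, -27, -49] -> [-49, -27, -1] -> [-1, -27, -49]
  probe: [14, -1, 3, -38, -50, -14, 28, 33] -> [-1, 3, 33] -> [33, 3, -1] -> [33, 3, -1]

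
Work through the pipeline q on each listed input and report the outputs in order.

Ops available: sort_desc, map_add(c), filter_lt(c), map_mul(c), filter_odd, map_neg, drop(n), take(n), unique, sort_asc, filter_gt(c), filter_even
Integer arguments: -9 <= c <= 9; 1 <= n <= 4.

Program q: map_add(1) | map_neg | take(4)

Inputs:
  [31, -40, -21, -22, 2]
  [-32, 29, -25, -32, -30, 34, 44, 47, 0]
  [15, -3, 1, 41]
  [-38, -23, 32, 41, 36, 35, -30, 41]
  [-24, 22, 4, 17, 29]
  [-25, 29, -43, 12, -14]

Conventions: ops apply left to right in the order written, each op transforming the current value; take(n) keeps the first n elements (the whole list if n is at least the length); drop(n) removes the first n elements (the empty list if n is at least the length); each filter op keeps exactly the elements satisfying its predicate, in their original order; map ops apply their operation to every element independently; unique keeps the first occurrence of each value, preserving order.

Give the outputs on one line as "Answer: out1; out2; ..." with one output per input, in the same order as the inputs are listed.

[-32, 39, 20, 21]; [31, -30, 24, 31]; [-16, 2, -2, -42]; [37, 22, -33, -42]; [23, -23, -5, -18]; [24, -30, 42, -13]

Execution, op by op:
  [31, -40, -21, -22, 2] -> [32, -39, -20, -21, 3] -> [-32, 39, 20, 21, -3] -> [-32, 39, 20, 21]
  [-32, 29, -25, -32, -30, 34, 44, 47, 0] -> [-31, 30, -24, -31, -29, 35, 45, 48, 1] -> [31, -30, 24, 31, 29, -35, -45, -48, -1] -> [31, -30, 24, 31]
  [15, -3, 1, 41] -> [16, -2, 2, 42] -> [-16, 2, -2, -42] -> [-16, 2, -2, -42]
  [-38, -23, 32, 41, 36, 35, -30, 41] -> [-37, -22, 33, 42, 37, 36, -29, 42] -> [37, 22, -33, -42, -37, -36, 29, -42] -> [37, 22, -33, -42]
  [-24, 22, 4, 17, 29] -> [-23, 23, 5, 18, 30] -> [23, -23, -5, -18, -30] -> [23, -23, -5, -18]
  [-25, 29, -43, 12, -14] -> [-24, 30, -42, 13, -13] -> [24, -30, 42, -13, 13] -> [24, -30, 42, -13]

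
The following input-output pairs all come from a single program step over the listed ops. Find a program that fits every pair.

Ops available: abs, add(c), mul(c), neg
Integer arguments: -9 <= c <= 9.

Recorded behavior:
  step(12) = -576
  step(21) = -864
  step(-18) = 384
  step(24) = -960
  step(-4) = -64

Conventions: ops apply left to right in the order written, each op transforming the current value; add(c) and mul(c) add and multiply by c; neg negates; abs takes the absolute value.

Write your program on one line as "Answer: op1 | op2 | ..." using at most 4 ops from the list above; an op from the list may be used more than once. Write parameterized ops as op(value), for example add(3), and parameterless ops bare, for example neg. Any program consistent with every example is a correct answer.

add(6) | mul(-8) | mul(4)

Check, running the answer program on each example:
  12 -> 18 -> -144 -> -576
  21 -> 27 -> -216 -> -864
  -18 -> -12 -> 96 -> 384
  24 -> 30 -> -240 -> -960
  -4 -> 2 -> -16 -> -64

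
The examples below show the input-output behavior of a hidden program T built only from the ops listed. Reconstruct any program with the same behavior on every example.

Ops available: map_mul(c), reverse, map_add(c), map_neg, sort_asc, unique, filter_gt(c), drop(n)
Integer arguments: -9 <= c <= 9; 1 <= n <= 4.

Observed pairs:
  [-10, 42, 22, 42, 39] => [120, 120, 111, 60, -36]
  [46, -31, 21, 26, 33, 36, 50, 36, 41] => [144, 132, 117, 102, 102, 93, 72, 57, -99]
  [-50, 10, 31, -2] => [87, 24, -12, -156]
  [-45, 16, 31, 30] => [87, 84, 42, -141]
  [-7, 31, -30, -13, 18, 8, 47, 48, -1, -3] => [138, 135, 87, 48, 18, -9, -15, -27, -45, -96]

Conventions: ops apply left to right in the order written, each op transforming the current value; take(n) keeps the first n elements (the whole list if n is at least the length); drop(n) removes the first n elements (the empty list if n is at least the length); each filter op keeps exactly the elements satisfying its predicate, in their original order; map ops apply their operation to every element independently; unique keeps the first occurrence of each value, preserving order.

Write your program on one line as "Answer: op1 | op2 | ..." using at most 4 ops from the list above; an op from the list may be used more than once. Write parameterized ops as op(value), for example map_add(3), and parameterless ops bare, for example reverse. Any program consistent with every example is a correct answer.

map_mul(-3) | map_add(6) | sort_asc | map_mul(-1)

Check, running the answer program on each example:
  [-10, 42, 22, 42, 39] -> [30, -126, -66, -126, -117] -> [36, -120, -60, -120, -111] -> [-120, -120, -111, -60, 36] -> [120, 120, 111, 60, -36]
  [46, -31, 21, 26, 33, 36, 50, 36, 41] -> [-138, 93, -63, -78, -99, -108, -150, -108, -123] -> [-132, 99, -57, -72, -93, -102, -144, -102, -117] -> [-144, -132, -117, -102, -102, -93, -72, -57, 99] -> [144, 132, 117, 102, 102, 93, 72, 57, -99]
  [-50, 10, 31, -2] -> [150, -30, -93, 6] -> [156, -24, -87, 12] -> [-87, -24, 12, 156] -> [87, 24, -12, -156]
  [-45, 16, 31, 30] -> [135, -48, -93, -90] -> [141, -42, -87, -84] -> [-87, -84, -42, 141] -> [87, 84, 42, -141]
  [-7, 31, -30, -13, 18, 8, 47, 48, -1, -3] -> [21, -93, 90, 39, -54, -24, -141, -144, 3, 9] -> [27, -87, 96, 45, -48, -18, -135, -138, 9, 15] -> [-138, -135, -87, -48, -18, 9, 15, 27, 45, 96] -> [138, 135, 87, 48, 18, -9, -15, -27, -45, -96]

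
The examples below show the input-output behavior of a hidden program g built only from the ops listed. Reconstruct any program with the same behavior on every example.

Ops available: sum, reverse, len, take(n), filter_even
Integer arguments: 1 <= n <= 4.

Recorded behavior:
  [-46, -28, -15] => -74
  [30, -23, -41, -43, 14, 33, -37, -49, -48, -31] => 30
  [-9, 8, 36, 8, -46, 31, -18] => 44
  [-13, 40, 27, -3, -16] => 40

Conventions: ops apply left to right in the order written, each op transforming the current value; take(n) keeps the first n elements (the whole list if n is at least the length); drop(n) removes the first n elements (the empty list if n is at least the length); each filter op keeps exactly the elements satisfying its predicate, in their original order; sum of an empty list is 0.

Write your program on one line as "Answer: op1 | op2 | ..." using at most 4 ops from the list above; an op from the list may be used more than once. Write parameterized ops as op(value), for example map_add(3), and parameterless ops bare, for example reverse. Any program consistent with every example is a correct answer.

take(3) | reverse | filter_even | sum

Check, running the answer program on each example:
  [-46, -28, -15] -> [-46, -28, -15] -> [-15, -28, -46] -> [-28, -46] -> -74
  [30, -23, -41, -43, 14, 33, -37, -49, -48, -31] -> [30, -23, -41] -> [-41, -23, 30] -> [30] -> 30
  [-9, 8, 36, 8, -46, 31, -18] -> [-9, 8, 36] -> [36, 8, -9] -> [36, 8] -> 44
  [-13, 40, 27, -3, -16] -> [-13, 40, 27] -> [27, 40, -13] -> [40] -> 40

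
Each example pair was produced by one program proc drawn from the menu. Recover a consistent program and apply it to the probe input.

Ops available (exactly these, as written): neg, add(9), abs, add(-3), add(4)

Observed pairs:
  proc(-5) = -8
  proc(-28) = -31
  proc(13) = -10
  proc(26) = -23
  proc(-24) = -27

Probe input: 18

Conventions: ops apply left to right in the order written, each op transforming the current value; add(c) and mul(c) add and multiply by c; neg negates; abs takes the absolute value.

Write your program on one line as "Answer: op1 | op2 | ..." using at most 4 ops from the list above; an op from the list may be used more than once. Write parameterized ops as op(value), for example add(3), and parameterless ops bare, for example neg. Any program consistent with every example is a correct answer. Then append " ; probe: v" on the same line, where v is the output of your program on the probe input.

add(-3) | abs | neg ; probe: -15

Check, running the answer program on each example:
  -5 -> -8 -> 8 -> -8
  -28 -> -31 -> 31 -> -31
  13 -> 10 -> 10 -> -10
  26 -> 23 -> 23 -> -23
  -24 -> -27 -> 27 -> -27
  probe: 18 -> 15 -> 15 -> -15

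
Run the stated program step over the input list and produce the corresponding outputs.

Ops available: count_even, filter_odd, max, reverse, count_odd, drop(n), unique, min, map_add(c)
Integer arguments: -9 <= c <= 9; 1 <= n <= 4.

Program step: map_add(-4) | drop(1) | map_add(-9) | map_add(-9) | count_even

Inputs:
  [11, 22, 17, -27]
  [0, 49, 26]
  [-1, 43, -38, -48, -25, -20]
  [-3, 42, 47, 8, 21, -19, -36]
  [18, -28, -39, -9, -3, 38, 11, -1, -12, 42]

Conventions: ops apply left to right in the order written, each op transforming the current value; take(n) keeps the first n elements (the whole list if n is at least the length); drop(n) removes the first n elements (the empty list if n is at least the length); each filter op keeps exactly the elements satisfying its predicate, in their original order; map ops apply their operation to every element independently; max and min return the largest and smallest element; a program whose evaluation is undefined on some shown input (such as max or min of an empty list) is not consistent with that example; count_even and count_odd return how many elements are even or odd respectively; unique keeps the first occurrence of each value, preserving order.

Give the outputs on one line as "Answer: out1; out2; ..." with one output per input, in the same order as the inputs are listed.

Execution, op by op:
  [11, 22, 17, -27] -> [7, 18, 13, -31] -> [18, 13, -31] -> [9, 4, -40] -> [0, -5, -49] -> 1
  [0, 49, 26] -> [-4, 45, 22] -> [45, 22] -> [36, 13] -> [27, 4] -> 1
  [-1, 43, -38, -48, -25, -20] -> [-5, 39, -42, -52, -29, -24] -> [39, -42, -52, -29, -24] -> [30, -51, -61, -38, -33] -> [21, -60, -70, -47, -42] -> 3
  [-3, 42, 47, 8, 21, -19, -36] -> [-7, 38, 43, 4, 17, -23, -40] -> [38, 43, 4, 17, -23, -40] -> [29, 34, -5, 8, -32, -49] -> [20, 25, -14, -1, -41, -58] -> 3
  [18, -28, -39, -9, -3, 38, 11, -1, -12, 42] -> [14, -32, -43, -13, -7, 34, 7, -5, -16, 38] -> [-32, -43, -13, -7, 34, 7, -5, -16, 38] -> [-41, -52, -22, -16, 25, -2, -14, -25, 29] -> [-50, -61, -31, -25, 16, -11, -23, -34, 20] -> 4

1; 1; 3; 3; 4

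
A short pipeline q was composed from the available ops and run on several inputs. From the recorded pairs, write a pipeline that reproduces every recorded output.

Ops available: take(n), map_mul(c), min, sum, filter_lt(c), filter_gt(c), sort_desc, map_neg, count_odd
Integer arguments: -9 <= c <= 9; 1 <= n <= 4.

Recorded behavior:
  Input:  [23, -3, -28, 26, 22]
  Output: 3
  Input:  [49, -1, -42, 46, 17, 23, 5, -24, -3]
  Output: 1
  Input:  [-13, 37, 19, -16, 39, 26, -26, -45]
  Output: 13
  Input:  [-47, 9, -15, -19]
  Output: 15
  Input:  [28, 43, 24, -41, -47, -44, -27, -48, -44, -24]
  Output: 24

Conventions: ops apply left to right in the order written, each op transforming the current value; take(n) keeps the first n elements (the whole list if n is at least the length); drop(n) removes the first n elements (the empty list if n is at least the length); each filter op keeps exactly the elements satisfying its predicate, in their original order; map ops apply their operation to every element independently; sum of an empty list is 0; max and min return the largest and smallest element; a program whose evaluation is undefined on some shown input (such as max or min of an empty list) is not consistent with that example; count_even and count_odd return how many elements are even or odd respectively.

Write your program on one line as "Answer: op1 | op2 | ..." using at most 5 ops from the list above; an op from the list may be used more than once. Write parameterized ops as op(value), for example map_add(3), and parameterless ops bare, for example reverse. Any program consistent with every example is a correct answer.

sort_desc | map_neg | filter_gt(-4) | min

Check, running the answer program on each example:
  [23, -3, -28, 26, 22] -> [26, 23, 22, -3, -28] -> [-26, -23, -22, 3, 28] -> [3, 28] -> 3
  [49, -1, -42, 46, 17, 23, 5, -24, -3] -> [49, 46, 23, 17, 5, -1, -3, -24, -42] -> [-49, -46, -23, -17, -5, 1, 3, 24, 42] -> [1, 3, 24, 42] -> 1
  [-13, 37, 19, -16, 39, 26, -26, -45] -> [39, 37, 26, 19, -13, -16, -26, -45] -> [-39, -37, -26, -19, 13, 16, 26, 45] -> [13, 16, 26, 45] -> 13
  [-47, 9, -15, -19] -> [9, -15, -19, -47] -> [-9, 15, 19, 47] -> [15, 19, 47] -> 15
  [28, 43, 24, -41, -47, -44, -27, -48, -44, -24] -> [43, 28, 24, -24, -27, -41, -44, -44, -47, -48] -> [-43, -28, -24, 24, 27, 41, 44, 44, 47, 48] -> [24, 27, 41, 44, 44, 47, 48] -> 24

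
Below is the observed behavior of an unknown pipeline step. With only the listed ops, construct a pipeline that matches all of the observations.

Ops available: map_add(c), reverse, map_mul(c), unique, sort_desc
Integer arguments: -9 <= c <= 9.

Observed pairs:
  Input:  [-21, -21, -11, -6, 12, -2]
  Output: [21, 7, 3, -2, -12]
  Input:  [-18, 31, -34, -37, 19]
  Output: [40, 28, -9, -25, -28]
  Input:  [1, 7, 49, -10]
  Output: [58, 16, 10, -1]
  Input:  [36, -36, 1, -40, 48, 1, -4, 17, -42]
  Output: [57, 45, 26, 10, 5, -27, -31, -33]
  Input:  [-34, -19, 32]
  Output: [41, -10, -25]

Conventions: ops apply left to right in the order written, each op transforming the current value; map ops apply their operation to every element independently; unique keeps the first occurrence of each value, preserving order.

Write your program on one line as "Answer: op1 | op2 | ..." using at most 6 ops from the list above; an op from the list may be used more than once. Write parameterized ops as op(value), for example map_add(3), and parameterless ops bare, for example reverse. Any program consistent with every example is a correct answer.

map_add(4) | reverse | sort_desc | unique | map_add(5)

Check, running the answer program on each example:
  [-21, -21, -11, -6, 12, -2] -> [-17, -17, -7, -2, 16, 2] -> [2, 16, -2, -7, -17, -17] -> [16, 2, -2, -7, -17, -17] -> [16, 2, -2, -7, -17] -> [21, 7, 3, -2, -12]
  [-18, 31, -34, -37, 19] -> [-14, 35, -30, -33, 23] -> [23, -33, -30, 35, -14] -> [35, 23, -14, -30, -33] -> [35, 23, -14, -30, -33] -> [40, 28, -9, -25, -28]
  [1, 7, 49, -10] -> [5, 11, 53, -6] -> [-6, 53, 11, 5] -> [53, 11, 5, -6] -> [53, 11, 5, -6] -> [58, 16, 10, -1]
  [36, -36, 1, -40, 48, 1, -4, 17, -42] -> [40, -32, 5, -36, 52, 5, 0, 21, -38] -> [-38, 21, 0, 5, 52, -36, 5, -32, 40] -> [52, 40, 21, 5, 5, 0, -32, -36, -38] -> [52, 40, 21, 5, 0, -32, -36, -38] -> [57, 45, 26, 10, 5, -27, -31, -33]
  [-34, -19, 32] -> [-30, -15, 36] -> [36, -15, -30] -> [36, -15, -30] -> [36, -15, -30] -> [41, -10, -25]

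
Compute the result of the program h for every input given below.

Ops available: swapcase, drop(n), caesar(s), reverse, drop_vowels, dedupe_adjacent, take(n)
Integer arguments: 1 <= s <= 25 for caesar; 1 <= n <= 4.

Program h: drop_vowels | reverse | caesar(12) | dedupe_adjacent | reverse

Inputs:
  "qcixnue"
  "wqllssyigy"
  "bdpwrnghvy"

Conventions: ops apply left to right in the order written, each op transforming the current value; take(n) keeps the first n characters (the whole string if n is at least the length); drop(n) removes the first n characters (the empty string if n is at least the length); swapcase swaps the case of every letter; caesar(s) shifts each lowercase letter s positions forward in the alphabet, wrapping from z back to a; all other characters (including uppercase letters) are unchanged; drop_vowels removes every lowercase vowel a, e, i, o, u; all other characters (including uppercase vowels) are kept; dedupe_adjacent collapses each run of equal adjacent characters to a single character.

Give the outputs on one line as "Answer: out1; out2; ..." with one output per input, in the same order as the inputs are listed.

Execution, op by op:
  "qcixnue" -> "qcxn" -> "nxcq" -> "zjoc" -> "zjoc" -> "cojz"
  "wqllssyigy" -> "wqllssygy" -> "ygyssllqw" -> "kskeexxci" -> "kskexci" -> "icxeksk"
  "bdpwrnghvy" -> "bdpwrnghvy" -> "yvhgnrwpdb" -> "khtszdibpn" -> "khtszdibpn" -> "npbidzsthk"

"cojz"; "icxeksk"; "npbidzsthk"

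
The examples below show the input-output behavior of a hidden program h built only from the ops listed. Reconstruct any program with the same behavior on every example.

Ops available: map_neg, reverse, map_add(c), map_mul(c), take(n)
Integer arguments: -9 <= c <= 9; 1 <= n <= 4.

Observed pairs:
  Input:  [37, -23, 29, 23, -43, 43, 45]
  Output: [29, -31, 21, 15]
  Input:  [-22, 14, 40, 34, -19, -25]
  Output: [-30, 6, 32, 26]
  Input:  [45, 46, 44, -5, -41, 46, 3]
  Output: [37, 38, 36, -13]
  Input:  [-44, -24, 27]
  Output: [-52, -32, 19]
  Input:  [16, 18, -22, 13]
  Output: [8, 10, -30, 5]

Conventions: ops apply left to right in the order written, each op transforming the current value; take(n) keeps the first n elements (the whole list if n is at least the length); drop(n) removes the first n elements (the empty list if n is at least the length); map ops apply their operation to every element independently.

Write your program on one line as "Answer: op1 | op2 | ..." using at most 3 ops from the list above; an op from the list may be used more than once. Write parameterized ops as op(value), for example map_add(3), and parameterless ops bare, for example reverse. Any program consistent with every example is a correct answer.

map_add(-1) | take(4) | map_add(-7)

Check, running the answer program on each example:
  [37, -23, 29, 23, -43, 43, 45] -> [36, -24, 28, 22, -44, 42, 44] -> [36, -24, 28, 22] -> [29, -31, 21, 15]
  [-22, 14, 40, 34, -19, -25] -> [-23, 13, 39, 33, -20, -26] -> [-23, 13, 39, 33] -> [-30, 6, 32, 26]
  [45, 46, 44, -5, -41, 46, 3] -> [44, 45, 43, -6, -42, 45, 2] -> [44, 45, 43, -6] -> [37, 38, 36, -13]
  [-44, -24, 27] -> [-45, -25, 26] -> [-45, -25, 26] -> [-52, -32, 19]
  [16, 18, -22, 13] -> [15, 17, -23, 12] -> [15, 17, -23, 12] -> [8, 10, -30, 5]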